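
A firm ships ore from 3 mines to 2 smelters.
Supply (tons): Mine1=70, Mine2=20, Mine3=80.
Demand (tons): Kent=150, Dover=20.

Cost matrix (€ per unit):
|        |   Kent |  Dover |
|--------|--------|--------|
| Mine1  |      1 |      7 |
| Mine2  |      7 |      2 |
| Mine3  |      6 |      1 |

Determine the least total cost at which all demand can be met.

Optimal allocation:
  Mine1 to Kent: 70 tons
  Mine2 to Kent: 20 tons
  Mine3 to Kent: 60 tons
  Mine3 to Dover: 20 tons
Total cost = €590.
(Supply check: Mine1 ships 70; Mine2 ships 20; Mine3 ships 80.)

590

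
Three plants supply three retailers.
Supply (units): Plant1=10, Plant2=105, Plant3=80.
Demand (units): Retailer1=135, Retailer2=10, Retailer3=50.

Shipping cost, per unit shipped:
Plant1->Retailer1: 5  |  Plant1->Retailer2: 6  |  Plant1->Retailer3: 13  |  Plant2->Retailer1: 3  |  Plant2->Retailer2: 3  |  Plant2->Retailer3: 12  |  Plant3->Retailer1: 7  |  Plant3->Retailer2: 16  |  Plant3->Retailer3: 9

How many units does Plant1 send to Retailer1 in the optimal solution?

10

Optimal shipments:
  Plant1 to Retailer1: 10 × 5 = 50
  Plant2 to Retailer1: 95 × 3 = 285
  Plant2 to Retailer2: 10 × 3 = 30
  Plant3 to Retailer1: 30 × 7 = 210
  Plant3 to Retailer3: 50 × 9 = 450
Total cost = 1025.
So Plant1→Retailer1 carries 10 units.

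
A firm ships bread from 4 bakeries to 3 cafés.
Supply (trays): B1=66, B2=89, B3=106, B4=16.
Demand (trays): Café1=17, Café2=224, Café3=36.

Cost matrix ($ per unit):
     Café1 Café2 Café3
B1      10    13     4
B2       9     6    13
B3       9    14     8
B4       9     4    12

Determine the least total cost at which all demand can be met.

2531

A cheapest plan:
  B1 to Café2: 30 × $13 = $390
  B1 to Café3: 36 × $4 = $144
  B2 to Café2: 89 × $6 = $534
  B3 to Café1: 17 × $9 = $153
  B3 to Café2: 89 × $14 = $1246
  B4 to Café2: 16 × $4 = $64
Total = 390 + 144 + 534 + 153 + 1246 + 64 = $2531.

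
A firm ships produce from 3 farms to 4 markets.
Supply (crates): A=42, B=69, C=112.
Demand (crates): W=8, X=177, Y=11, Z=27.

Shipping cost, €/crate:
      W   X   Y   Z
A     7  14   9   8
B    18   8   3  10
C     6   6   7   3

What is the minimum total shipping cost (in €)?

1539

An optimal shipping plan:
  A→W: 8 × €7 = €56
  A→X: 7 × €14 = €98
  A→Z: 27 × €8 = €216
  B→X: 58 × €8 = €464
  B→Y: 11 × €3 = €33
  C→X: 112 × €6 = €672
Total = 56 + 98 + 216 + 464 + 33 + 672 = €1539.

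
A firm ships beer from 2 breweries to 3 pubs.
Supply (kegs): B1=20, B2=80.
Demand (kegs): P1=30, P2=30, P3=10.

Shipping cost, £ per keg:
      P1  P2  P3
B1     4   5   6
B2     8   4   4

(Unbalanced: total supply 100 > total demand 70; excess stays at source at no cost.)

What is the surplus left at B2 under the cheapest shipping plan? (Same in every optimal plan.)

30

An optimal plan:
  B1→P1: 20 kegs
  B2→P1: 10 kegs
  B2→P2: 30 kegs
  B2→P3: 10 kegs
Total cost = £320.
B2 ships 50 of its 80, leaving 30.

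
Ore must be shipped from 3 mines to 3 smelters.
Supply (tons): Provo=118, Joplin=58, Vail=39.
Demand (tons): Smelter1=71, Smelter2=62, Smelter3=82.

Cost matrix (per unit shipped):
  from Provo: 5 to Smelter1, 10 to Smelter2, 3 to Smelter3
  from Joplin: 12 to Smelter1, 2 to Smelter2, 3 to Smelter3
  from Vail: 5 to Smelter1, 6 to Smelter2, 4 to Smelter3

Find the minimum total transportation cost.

741

One minimum-cost allocation:
  Provo to Smelter1: 36 × 5 = 180
  Provo to Smelter3: 82 × 3 = 246
  Joplin to Smelter2: 58 × 2 = 116
  Vail to Smelter1: 35 × 5 = 175
  Vail to Smelter2: 4 × 6 = 24
Total = 180 + 246 + 116 + 175 + 24 = 741.
(Supply check: Provo ships 118; Joplin ships 58; Vail ships 39.)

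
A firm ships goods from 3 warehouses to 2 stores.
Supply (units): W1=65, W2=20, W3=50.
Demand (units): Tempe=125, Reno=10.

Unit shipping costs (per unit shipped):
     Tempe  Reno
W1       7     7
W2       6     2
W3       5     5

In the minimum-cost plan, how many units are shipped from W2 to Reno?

10

The minimum-cost plan:
  W1->Tempe: 65 × 7 = 455
  W2->Tempe: 10 × 6 = 60
  W2->Reno: 10 × 2 = 20
  W3->Tempe: 50 × 5 = 250
Total cost = 785.
So W2→Reno carries 10 units.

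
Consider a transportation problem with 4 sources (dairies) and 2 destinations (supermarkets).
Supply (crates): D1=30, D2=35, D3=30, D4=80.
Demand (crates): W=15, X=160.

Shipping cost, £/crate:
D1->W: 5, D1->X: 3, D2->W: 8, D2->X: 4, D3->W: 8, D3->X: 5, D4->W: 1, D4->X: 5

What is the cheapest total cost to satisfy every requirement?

Optimal allocation:
  D1→X: 30 × £3 = £90
  D2→X: 35 × £4 = £140
  D3→X: 30 × £5 = £150
  D4→W: 15 × £1 = £15
  D4→X: 65 × £5 = £325
Total = 90 + 140 + 150 + 15 + 325 = £720.

720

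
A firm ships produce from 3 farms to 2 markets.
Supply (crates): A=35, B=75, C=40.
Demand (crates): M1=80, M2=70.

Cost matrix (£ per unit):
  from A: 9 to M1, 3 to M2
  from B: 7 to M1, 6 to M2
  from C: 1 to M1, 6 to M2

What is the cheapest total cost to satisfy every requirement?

One minimum-cost allocation:
  A->M2: 35 crates
  B->M1: 40 crates
  B->M2: 35 crates
  C->M1: 40 crates
Total cost = £635.

635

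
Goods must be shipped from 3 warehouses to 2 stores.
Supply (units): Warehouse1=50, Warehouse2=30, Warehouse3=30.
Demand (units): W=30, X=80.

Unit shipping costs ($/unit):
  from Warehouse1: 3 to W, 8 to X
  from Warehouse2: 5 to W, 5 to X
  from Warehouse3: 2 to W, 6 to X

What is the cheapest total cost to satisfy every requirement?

An optimal shipping plan:
  Warehouse1→W: 30 units
  Warehouse1→X: 20 units
  Warehouse2→X: 30 units
  Warehouse3→X: 30 units
Total cost = $580.
(Supply check: Warehouse1 ships 50; Warehouse2 ships 30; Warehouse3 ships 30.)

580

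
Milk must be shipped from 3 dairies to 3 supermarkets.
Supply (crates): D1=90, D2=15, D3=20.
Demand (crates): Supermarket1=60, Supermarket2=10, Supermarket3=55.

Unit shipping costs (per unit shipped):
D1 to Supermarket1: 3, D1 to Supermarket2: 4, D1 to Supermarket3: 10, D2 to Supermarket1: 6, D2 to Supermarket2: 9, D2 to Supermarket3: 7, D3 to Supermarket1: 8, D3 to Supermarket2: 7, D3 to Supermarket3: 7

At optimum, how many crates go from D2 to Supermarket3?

Optimal shipments:
  D1 to Supermarket1: 60 × 3 = 180
  D1 to Supermarket2: 10 × 4 = 40
  D1 to Supermarket3: 20 × 10 = 200
  D2 to Supermarket3: 15 × 7 = 105
  D3 to Supermarket3: 20 × 7 = 140
Total cost = 665.
So D2→Supermarket3 carries 15 crates.

15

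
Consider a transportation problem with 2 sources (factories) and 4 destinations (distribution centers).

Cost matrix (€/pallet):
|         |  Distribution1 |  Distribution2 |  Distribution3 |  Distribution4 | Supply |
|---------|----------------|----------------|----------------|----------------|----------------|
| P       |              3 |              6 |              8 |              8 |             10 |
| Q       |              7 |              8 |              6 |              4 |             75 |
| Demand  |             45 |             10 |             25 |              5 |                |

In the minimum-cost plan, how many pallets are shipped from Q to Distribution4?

The minimum-cost plan:
  P to Distribution1: 10 × €3 = €30
  Q to Distribution1: 35 × €7 = €245
  Q to Distribution2: 10 × €8 = €80
  Q to Distribution3: 25 × €6 = €150
  Q to Distribution4: 5 × €4 = €20
Total cost = €525.
So Q→Distribution4 carries 5 pallets.

5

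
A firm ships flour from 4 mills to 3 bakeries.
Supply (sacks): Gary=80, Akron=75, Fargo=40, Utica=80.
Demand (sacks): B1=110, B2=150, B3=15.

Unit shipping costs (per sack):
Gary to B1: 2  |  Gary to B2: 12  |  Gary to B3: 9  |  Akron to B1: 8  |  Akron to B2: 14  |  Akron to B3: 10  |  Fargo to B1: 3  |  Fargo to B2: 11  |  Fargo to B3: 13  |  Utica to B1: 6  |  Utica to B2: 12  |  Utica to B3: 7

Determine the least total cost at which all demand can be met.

A cheapest plan:
  Gary→B1: 80 × 2 = 160
  Akron→B2: 75 × 14 = 1050
  Fargo→B1: 30 × 3 = 90
  Fargo→B2: 10 × 11 = 110
  Utica→B2: 65 × 12 = 780
  Utica→B3: 15 × 7 = 105
Total = 160 + 1050 + 90 + 110 + 780 + 105 = 2295.

2295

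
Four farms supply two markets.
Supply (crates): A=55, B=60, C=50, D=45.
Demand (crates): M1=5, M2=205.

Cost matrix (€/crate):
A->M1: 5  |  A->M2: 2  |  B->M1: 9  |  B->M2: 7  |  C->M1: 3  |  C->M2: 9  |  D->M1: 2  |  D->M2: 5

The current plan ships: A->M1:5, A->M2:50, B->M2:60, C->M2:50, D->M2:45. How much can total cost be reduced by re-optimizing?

45

Current plan cost = 5·5 + 50·2 + 60·7 + 50·9 + 45·5 = €1220.
Optimal plan:
  A–M2: 55 crates
  B–M2: 60 crates
  C–M1: 5 crates
  C–M2: 45 crates
  D–M2: 45 crates
Optimal cost = €1175.
Saving = 1220 − 1175 = €45.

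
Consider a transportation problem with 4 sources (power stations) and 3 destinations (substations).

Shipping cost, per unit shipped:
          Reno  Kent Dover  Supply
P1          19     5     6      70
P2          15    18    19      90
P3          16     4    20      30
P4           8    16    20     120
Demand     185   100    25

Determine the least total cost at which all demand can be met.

One minimum-cost allocation:
  P1->Kent: 70 × 5 = 350
  P2->Reno: 65 × 15 = 975
  P2->Dover: 25 × 19 = 475
  P3->Kent: 30 × 4 = 120
  P4->Reno: 120 × 8 = 960
Total = 350 + 975 + 475 + 120 + 960 = 2880.

2880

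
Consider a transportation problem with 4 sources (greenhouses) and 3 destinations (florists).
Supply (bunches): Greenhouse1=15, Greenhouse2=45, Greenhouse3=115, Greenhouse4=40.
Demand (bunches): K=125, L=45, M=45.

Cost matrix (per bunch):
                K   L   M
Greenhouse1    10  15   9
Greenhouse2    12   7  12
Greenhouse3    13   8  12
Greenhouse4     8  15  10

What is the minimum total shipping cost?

2235

An optimal shipping plan:
  Greenhouse1->M: 15 × 9 = 135
  Greenhouse2->L: 45 × 7 = 315
  Greenhouse3->K: 85 × 13 = 1105
  Greenhouse3->M: 30 × 12 = 360
  Greenhouse4->K: 40 × 8 = 320
Total = 135 + 315 + 1105 + 360 + 320 = 2235.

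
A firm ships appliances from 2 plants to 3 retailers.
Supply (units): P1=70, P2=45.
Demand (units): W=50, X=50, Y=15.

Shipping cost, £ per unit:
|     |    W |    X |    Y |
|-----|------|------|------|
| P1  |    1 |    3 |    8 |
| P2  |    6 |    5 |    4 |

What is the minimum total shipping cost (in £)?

Optimal allocation:
  P1→W: 50 × £1 = £50
  P1→X: 20 × £3 = £60
  P2→X: 30 × £5 = £150
  P2→Y: 15 × £4 = £60
Total = 50 + 60 + 150 + 60 = £320.
(Supply check: P1 ships 70; P2 ships 45.)

320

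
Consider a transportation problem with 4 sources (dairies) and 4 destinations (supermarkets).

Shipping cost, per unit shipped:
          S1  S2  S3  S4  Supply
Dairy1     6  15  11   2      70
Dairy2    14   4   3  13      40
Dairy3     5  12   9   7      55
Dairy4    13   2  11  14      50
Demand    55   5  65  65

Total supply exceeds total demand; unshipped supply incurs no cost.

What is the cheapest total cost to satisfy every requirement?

A cheapest plan:
  Dairy1 to S1: 5 × 6 = 30
  Dairy1 to S4: 65 × 2 = 130
  Dairy2 to S3: 40 × 3 = 120
  Dairy3 to S1: 50 × 5 = 250
  Dairy3 to S3: 5 × 9 = 45
  Dairy4 to S2: 5 × 2 = 10
  Dairy4 to S3: 20 × 11 = 220
Total = 30 + 130 + 120 + 250 + 45 + 10 + 220 = 805.
(Supply check: Dairy1 ships 70; Dairy2 ships 40; Dairy3 ships 55; Dairy4 ships 25.)

805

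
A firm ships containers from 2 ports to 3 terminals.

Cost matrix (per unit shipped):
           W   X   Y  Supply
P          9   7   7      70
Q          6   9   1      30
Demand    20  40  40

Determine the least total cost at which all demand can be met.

One minimum-cost allocation:
  P–W: 20 × 9 = 180
  P–X: 40 × 7 = 280
  P–Y: 10 × 7 = 70
  Q–Y: 30 × 1 = 30
Total = 180 + 280 + 70 + 30 = 560.

560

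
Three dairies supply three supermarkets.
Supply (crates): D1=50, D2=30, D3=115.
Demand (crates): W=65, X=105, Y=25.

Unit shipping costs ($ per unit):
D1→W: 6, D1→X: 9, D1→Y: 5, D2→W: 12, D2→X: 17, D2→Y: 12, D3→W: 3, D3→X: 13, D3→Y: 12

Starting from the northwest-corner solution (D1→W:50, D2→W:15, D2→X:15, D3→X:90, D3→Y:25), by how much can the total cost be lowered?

525

Current plan cost = 50·6 + 15·12 + 15·17 + 90·13 + 25·12 = $2205.
Optimal plan:
  D1->X: 50 crates
  D2->X: 5 crates
  D2->Y: 25 crates
  D3->W: 65 crates
  D3->X: 50 crates
Optimal cost = $1680.
Saving = 2205 − 1680 = $525.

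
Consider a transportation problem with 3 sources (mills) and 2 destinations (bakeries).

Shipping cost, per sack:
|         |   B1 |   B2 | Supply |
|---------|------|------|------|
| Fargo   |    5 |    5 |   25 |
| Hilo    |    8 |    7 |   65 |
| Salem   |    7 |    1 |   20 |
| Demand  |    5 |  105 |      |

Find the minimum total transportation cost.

One minimum-cost allocation:
  Fargo->B1: 5 sacks
  Fargo->B2: 20 sacks
  Hilo->B2: 65 sacks
  Salem->B2: 20 sacks
Total cost = 600.

600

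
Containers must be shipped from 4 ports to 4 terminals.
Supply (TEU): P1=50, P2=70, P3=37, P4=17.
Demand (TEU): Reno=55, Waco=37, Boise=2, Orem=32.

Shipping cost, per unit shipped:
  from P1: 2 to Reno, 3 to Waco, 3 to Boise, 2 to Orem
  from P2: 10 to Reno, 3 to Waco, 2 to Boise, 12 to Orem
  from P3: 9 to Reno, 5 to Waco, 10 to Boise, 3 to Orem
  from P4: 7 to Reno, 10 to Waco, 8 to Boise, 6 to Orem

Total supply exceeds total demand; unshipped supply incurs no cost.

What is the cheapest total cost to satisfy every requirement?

A cheapest plan:
  P1–Reno: 50 × 2 = 100
  P2–Waco: 37 × 3 = 111
  P2–Boise: 2 × 2 = 4
  P3–Orem: 32 × 3 = 96
  P4–Reno: 5 × 7 = 35
Total = 100 + 111 + 4 + 96 + 35 = 346.

346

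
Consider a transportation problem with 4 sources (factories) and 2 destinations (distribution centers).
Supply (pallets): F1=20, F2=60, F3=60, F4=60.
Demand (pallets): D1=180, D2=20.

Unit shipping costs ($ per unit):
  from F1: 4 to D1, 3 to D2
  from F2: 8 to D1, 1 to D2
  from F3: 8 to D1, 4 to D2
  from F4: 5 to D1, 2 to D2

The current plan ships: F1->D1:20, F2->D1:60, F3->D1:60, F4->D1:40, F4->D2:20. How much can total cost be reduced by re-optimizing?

80

Current plan cost = 20·4 + 60·8 + 60·8 + 40·5 + 20·2 = $1280.
Optimal plan:
  F1–D1: 20 pallets
  F2–D1: 40 pallets
  F2–D2: 20 pallets
  F3–D1: 60 pallets
  F4–D1: 60 pallets
Optimal cost = $1200.
Saving = 1280 − 1200 = $80.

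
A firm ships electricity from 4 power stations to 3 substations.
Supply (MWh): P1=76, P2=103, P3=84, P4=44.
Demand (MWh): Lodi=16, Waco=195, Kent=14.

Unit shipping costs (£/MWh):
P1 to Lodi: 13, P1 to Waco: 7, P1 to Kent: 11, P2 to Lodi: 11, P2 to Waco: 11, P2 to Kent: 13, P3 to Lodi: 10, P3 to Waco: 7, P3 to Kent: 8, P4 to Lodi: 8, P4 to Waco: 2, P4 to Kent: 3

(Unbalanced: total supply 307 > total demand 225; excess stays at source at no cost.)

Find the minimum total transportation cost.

1453

Optimal allocation:
  P1->Waco: 76 × £7 = £532
  P2->Lodi: 16 × £11 = £176
  P2->Waco: 5 × £11 = £55
  P3->Waco: 70 × £7 = £490
  P3->Kent: 14 × £8 = £112
  P4->Waco: 44 × £2 = £88
Total = 532 + 176 + 55 + 490 + 112 + 88 = £1453.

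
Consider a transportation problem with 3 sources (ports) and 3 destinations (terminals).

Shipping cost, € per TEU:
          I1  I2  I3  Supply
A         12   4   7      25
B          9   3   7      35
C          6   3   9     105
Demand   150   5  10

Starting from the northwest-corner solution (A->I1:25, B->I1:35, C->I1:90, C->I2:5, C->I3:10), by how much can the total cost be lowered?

105

Current plan cost = 25·12 + 35·9 + 90·6 + 5·3 + 10·9 = €1260.
Optimal plan:
  A→I1: 10 × €12 = €120
  A→I2: 5 × €4 = €20
  A→I3: 10 × €7 = €70
  B→I1: 35 × €9 = €315
  C→I1: 105 × €6 = €630
Optimal cost = €1155.
Saving = 1260 − 1155 = €105.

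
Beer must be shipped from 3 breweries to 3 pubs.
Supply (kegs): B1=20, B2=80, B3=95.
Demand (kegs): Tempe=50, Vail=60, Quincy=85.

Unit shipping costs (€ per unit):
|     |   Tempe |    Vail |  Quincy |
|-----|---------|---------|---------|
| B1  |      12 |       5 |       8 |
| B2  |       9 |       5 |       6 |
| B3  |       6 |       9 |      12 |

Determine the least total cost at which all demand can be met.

An optimal shipping plan:
  B1→Vail: 15 × €5 = €75
  B1→Quincy: 5 × €8 = €40
  B2→Quincy: 80 × €6 = €480
  B3→Tempe: 50 × €6 = €300
  B3→Vail: 45 × €9 = €405
Total = 75 + 40 + 480 + 300 + 405 = €1300.

1300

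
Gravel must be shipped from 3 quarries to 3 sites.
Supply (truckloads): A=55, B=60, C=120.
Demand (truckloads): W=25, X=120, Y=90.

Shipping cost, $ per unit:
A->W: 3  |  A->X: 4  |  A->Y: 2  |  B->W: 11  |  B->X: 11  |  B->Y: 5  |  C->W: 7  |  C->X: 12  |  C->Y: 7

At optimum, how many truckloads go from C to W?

25

The minimum-cost plan:
  A->X: 55 × $4 = $220
  B->Y: 60 × $5 = $300
  C->W: 25 × $7 = $175
  C->X: 65 × $12 = $780
  C->Y: 30 × $7 = $210
Total cost = $1685.
So C→W carries 25 truckloads.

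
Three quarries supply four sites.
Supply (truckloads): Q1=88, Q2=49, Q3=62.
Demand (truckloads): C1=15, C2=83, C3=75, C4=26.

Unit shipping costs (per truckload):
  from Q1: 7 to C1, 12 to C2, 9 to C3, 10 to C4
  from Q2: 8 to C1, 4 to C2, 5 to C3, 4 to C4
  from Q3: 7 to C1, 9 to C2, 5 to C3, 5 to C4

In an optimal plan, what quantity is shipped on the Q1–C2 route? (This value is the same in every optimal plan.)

34

Optimal shipments:
  Q1–C1: 15 × 7 = 105
  Q1–C2: 34 × 12 = 408
  Q1–C3: 39 × 9 = 351
  Q2–C2: 49 × 4 = 196
  Q3–C3: 36 × 5 = 180
  Q3–C4: 26 × 5 = 130
Total cost = 1370.
So Q1→C2 carries 34 truckloads.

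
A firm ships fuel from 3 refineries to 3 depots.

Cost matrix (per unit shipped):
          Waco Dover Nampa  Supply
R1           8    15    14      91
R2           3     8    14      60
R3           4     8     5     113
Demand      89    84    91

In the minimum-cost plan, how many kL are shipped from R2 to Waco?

0

The minimum-cost plan:
  R1–Waco: 89 × 8 = 712
  R1–Dover: 2 × 15 = 30
  R2–Dover: 60 × 8 = 480
  R3–Dover: 22 × 8 = 176
  R3–Nampa: 91 × 5 = 455
Total cost = 1853.
The route R2→Waco is not used.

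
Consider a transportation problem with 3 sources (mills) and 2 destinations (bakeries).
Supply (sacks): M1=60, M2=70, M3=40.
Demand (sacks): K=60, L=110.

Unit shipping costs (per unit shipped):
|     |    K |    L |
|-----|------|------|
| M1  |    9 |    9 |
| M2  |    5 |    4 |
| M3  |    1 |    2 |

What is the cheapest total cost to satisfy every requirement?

A cheapest plan:
  M1->K: 20 × 9 = 180
  M1->L: 40 × 9 = 360
  M2->L: 70 × 4 = 280
  M3->K: 40 × 1 = 40
Total = 180 + 360 + 280 + 40 = 860.

860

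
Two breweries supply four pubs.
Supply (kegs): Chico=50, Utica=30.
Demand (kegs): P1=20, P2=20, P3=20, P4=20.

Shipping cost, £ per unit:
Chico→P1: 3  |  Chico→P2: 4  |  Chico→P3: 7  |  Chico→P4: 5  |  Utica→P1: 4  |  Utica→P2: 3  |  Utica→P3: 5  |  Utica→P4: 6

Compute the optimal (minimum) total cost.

An optimal shipping plan:
  Chico->P1: 20 × £3 = £60
  Chico->P2: 10 × £4 = £40
  Chico->P4: 20 × £5 = £100
  Utica->P2: 10 × £3 = £30
  Utica->P3: 20 × £5 = £100
Total = 60 + 40 + 100 + 30 + 100 = £330.

330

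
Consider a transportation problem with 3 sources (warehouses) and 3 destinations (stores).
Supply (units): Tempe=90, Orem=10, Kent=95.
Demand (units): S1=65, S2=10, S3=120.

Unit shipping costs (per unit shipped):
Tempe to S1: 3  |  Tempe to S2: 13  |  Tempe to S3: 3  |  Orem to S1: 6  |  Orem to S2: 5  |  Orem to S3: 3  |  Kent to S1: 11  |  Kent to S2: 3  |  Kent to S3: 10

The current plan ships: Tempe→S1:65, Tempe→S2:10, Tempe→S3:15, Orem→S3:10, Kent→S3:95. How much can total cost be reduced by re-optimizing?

Current plan cost = 65·3 + 10·13 + 15·3 + 10·3 + 95·10 = 1350.
Optimal plan:
  Tempe to S1: 65 × 3 = 195
  Tempe to S3: 25 × 3 = 75
  Orem to S3: 10 × 3 = 30
  Kent to S2: 10 × 3 = 30
  Kent to S3: 85 × 10 = 850
Optimal cost = 1180.
Saving = 1350 − 1180 = 170.

170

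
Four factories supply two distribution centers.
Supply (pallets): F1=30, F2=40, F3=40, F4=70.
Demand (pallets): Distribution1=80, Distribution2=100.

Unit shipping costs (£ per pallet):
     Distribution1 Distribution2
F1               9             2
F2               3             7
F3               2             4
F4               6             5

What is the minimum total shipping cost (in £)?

610

Optimal allocation:
  F1→Distribution2: 30 × £2 = £60
  F2→Distribution1: 40 × £3 = £120
  F3→Distribution1: 40 × £2 = £80
  F4→Distribution2: 70 × £5 = £350
Total = 60 + 120 + 80 + 350 = £610.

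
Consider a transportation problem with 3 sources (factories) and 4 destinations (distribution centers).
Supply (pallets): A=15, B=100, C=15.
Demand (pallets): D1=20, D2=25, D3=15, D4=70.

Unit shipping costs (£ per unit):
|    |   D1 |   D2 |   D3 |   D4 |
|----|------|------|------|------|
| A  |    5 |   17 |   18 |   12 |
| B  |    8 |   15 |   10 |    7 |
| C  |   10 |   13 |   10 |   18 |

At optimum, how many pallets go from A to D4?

0

Solving gives:
  A to D1: 15 × £5 = £75
  B to D1: 5 × £8 = £40
  B to D2: 10 × £15 = £150
  B to D3: 15 × £10 = £150
  B to D4: 70 × £7 = £490
  C to D2: 15 × £13 = £195
Total cost = £1100.
The route A→D4 is not used.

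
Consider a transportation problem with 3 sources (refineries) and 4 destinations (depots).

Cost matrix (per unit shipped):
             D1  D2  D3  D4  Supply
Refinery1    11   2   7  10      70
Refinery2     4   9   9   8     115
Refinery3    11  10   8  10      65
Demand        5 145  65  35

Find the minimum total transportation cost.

1635

A cheapest plan:
  Refinery1 to D2: 70 × 2 = 140
  Refinery2 to D1: 5 × 4 = 20
  Refinery2 to D2: 75 × 9 = 675
  Refinery2 to D4: 35 × 8 = 280
  Refinery3 to D3: 65 × 8 = 520
Total = 140 + 20 + 675 + 280 + 520 = 1635.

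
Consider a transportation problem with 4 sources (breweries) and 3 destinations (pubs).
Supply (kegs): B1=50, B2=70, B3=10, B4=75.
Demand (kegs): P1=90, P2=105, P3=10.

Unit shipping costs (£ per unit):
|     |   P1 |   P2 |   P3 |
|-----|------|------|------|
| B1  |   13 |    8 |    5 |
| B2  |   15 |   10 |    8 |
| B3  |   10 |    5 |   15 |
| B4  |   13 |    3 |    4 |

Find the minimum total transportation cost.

1795

An optimal shipping plan:
  B1 to P1: 10 × £13 = £130
  B1 to P2: 30 × £8 = £240
  B1 to P3: 10 × £5 = £50
  B2 to P1: 70 × £15 = £1050
  B3 to P1: 10 × £10 = £100
  B4 to P2: 75 × £3 = £225
Total = 130 + 240 + 50 + 1050 + 100 + 225 = £1795.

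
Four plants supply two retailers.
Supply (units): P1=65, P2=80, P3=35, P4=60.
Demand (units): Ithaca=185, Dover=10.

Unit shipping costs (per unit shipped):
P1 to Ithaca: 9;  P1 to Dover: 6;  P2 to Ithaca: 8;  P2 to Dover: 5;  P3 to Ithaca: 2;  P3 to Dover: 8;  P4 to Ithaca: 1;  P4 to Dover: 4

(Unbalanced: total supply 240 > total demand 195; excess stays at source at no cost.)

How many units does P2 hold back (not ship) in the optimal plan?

Minimum-cost shipments:
  P1–Ithaca: 10 × 9 = 90
  P1–Dover: 10 × 6 = 60
  P2–Ithaca: 80 × 8 = 640
  P3–Ithaca: 35 × 2 = 70
  P4–Ithaca: 60 × 1 = 60
Total cost = 920.
P2 ships 80 of its 80, leaving 0.

0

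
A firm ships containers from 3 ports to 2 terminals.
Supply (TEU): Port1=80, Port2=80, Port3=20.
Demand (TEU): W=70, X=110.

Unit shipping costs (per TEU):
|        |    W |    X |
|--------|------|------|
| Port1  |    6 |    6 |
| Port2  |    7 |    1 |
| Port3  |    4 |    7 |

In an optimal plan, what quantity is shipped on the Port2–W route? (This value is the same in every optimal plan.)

The minimum-cost plan:
  Port1 to W: 50 × 6 = 300
  Port1 to X: 30 × 6 = 180
  Port2 to X: 80 × 1 = 80
  Port3 to W: 20 × 4 = 80
Total cost = 640.
The route Port2→W is not used.

0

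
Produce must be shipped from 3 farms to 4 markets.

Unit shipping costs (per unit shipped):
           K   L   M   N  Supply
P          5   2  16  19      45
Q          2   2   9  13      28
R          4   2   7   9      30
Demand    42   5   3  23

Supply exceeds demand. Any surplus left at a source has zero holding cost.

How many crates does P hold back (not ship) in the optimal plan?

30

Minimum-cost shipments:
  P→K: 10 × 5 = 50
  P→L: 5 × 2 = 10
  Q→K: 28 × 2 = 56
  R→K: 4 × 4 = 16
  R→M: 3 × 7 = 21
  R→N: 23 × 9 = 207
Total cost = 360.
P ships 15 of its 45, leaving 30.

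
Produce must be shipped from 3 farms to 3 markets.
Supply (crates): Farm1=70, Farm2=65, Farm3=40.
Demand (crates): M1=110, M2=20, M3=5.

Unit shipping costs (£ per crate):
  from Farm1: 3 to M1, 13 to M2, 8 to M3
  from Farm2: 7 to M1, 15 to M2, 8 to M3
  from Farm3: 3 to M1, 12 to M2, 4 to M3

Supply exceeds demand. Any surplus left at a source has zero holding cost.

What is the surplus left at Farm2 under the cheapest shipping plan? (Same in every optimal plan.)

40

An optimal plan:
  Farm1 to M1: 70 × £3 = £210
  Farm2 to M1: 5 × £7 = £35
  Farm2 to M2: 20 × £15 = £300
  Farm3 to M1: 35 × £3 = £105
  Farm3 to M3: 5 × £4 = £20
Total cost = £670.
Farm2 ships 25 of its 65, leaving 40.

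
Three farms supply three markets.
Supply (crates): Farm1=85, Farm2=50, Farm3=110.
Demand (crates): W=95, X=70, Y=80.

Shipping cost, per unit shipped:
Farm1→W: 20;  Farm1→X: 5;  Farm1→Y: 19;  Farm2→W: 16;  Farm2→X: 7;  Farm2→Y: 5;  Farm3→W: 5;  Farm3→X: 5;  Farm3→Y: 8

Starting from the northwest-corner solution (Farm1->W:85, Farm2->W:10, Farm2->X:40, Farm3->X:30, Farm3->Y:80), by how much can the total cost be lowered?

1450

Current plan cost = 85·20 + 10·16 + 40·7 + 30·5 + 80·8 = 2930.
Optimal plan:
  Farm1→X: 70 × 5 = 350
  Farm1→Y: 15 × 19 = 285
  Farm2→Y: 50 × 5 = 250
  Farm3→W: 95 × 5 = 475
  Farm3→Y: 15 × 8 = 120
Optimal cost = 1480.
Saving = 2930 − 1480 = 1450.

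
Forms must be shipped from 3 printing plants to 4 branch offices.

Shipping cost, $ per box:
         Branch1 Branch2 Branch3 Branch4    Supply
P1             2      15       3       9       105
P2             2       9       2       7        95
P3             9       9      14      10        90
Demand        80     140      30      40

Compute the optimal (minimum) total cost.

1785

An optimal shipping plan:
  P1->Branch1: 80 boxes
  P1->Branch3: 25 boxes
  P2->Branch2: 50 boxes
  P2->Branch3: 5 boxes
  P2->Branch4: 40 boxes
  P3->Branch2: 90 boxes
Total cost = $1785.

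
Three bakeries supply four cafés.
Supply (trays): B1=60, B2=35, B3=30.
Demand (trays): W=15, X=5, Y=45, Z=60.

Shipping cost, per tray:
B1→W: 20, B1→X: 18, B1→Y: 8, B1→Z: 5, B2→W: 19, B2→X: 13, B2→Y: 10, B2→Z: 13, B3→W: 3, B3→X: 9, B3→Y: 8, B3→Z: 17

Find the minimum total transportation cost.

An optimal shipping plan:
  B1 to Z: 60 × 5 = 300
  B2 to Y: 35 × 10 = 350
  B3 to W: 15 × 3 = 45
  B3 to X: 5 × 9 = 45
  B3 to Y: 10 × 8 = 80
Total = 300 + 350 + 45 + 45 + 80 = 820.

820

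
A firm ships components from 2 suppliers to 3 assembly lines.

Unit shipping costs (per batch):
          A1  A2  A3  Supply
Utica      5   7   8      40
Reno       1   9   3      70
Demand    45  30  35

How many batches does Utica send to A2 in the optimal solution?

30

The minimum-cost plan:
  Utica–A1: 10 × 5 = 50
  Utica–A2: 30 × 7 = 210
  Reno–A1: 35 × 1 = 35
  Reno–A3: 35 × 3 = 105
Total cost = 400.
So Utica→A2 carries 30 batches.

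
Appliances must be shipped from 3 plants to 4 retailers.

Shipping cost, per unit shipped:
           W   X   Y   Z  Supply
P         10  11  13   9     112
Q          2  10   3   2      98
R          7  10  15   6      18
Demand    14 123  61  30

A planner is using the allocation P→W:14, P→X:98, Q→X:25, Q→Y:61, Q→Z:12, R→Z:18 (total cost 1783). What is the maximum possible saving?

142

Current plan cost = 14·10 + 98·11 + 25·10 + 61·3 + 12·2 + 18·6 = 1783.
Optimal plan:
  P to X: 112 × 11 = 1232
  Q to W: 14 × 2 = 28
  Q to Y: 61 × 3 = 183
  Q to Z: 23 × 2 = 46
  R to X: 11 × 10 = 110
  R to Z: 7 × 6 = 42
Optimal cost = 1641.
Saving = 1783 − 1641 = 142.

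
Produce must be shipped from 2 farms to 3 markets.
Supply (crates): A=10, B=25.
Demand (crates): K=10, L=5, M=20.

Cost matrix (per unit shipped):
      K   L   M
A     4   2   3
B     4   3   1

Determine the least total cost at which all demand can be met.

70

Optimal allocation:
  A–K: 5 crates
  A–L: 5 crates
  B–K: 5 crates
  B–M: 20 crates
Total cost = 70.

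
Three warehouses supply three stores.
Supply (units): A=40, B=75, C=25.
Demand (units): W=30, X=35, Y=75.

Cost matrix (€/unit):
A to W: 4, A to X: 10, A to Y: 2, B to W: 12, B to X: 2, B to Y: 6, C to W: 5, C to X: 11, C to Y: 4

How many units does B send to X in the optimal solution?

35

Solving gives:
  A→W: 5 units
  A→Y: 35 units
  B→X: 35 units
  B→Y: 40 units
  C→W: 25 units
Total cost = €525.
So B→X carries 35 units.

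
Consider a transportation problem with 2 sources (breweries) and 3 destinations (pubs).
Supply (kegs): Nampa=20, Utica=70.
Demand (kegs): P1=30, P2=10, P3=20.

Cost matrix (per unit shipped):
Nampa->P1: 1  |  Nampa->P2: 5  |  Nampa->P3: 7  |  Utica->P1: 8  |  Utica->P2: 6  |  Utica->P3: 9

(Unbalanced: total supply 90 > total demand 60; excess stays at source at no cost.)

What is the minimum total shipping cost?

An optimal shipping plan:
  Nampa→P1: 20 kegs
  Utica→P1: 10 kegs
  Utica→P2: 10 kegs
  Utica→P3: 20 kegs
Total cost = 340.

340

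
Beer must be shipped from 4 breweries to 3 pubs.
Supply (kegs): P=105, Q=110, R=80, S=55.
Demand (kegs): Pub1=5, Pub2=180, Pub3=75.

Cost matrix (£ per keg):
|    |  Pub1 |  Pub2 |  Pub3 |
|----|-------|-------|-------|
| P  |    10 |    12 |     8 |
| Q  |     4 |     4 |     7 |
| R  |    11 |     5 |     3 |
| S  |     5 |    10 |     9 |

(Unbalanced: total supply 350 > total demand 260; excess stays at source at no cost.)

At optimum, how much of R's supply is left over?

0

Minimum-cost shipments:
  P–Pub3: 15 kegs
  Q–Pub2: 110 kegs
  R–Pub2: 20 kegs
  R–Pub3: 60 kegs
  S–Pub1: 5 kegs
  S–Pub2: 50 kegs
Total cost = £1365.
R ships 80 of its 80, leaving 0.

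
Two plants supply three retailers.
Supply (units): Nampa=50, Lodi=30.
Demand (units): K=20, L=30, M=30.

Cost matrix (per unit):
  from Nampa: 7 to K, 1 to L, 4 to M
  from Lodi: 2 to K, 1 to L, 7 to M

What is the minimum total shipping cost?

One minimum-cost allocation:
  Nampa→L: 20 × 1 = 20
  Nampa→M: 30 × 4 = 120
  Lodi→K: 20 × 2 = 40
  Lodi→L: 10 × 1 = 10
Total = 20 + 120 + 40 + 10 = 190.
(Supply check: Nampa ships 50; Lodi ships 30.)

190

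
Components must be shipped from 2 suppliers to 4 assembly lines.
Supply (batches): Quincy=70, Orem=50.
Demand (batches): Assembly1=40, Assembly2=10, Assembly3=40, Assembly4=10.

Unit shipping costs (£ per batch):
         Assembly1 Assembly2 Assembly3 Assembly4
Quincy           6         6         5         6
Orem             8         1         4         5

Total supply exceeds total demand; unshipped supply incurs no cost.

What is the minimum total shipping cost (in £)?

One minimum-cost allocation:
  Quincy–Assembly1: 40 × £6 = £240
  Quincy–Assembly3: 10 × £5 = £50
  Orem–Assembly2: 10 × £1 = £10
  Orem–Assembly3: 30 × £4 = £120
  Orem–Assembly4: 10 × £5 = £50
Total = 240 + 50 + 10 + 120 + 50 = £470.
(Supply check: Quincy ships 50; Orem ships 50.)

470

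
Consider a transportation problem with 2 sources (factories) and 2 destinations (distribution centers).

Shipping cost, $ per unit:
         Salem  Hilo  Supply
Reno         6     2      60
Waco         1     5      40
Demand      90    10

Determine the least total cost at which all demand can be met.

Optimal allocation:
  Reno–Salem: 50 × $6 = $300
  Reno–Hilo: 10 × $2 = $20
  Waco–Salem: 40 × $1 = $40
Total = 300 + 20 + 40 = $360.
(Supply check: Reno ships 60; Waco ships 40.)

360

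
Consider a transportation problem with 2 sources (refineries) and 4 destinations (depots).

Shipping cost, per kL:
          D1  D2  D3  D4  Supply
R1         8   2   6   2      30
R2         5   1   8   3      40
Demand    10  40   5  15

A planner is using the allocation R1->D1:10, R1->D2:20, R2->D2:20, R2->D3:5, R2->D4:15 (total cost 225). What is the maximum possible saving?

Current plan cost = 10·8 + 20·2 + 20·1 + 5·8 + 15·3 = 225.
Optimal plan:
  R1 to D2: 10 × 2 = 20
  R1 to D3: 5 × 6 = 30
  R1 to D4: 15 × 2 = 30
  R2 to D1: 10 × 5 = 50
  R2 to D2: 30 × 1 = 30
Optimal cost = 160.
Saving = 225 − 160 = 65.

65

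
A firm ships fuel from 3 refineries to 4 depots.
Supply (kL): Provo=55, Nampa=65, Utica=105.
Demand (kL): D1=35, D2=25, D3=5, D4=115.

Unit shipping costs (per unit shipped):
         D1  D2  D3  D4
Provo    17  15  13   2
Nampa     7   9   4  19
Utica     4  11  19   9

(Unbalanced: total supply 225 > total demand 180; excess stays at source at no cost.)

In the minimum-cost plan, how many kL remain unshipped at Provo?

Minimum-cost shipments:
  Provo->D4: 55 kL
  Nampa->D2: 25 kL
  Nampa->D3: 5 kL
  Utica->D1: 35 kL
  Utica->D4: 60 kL
Total cost = 1035.
Provo ships 55 of its 55, leaving 0.

0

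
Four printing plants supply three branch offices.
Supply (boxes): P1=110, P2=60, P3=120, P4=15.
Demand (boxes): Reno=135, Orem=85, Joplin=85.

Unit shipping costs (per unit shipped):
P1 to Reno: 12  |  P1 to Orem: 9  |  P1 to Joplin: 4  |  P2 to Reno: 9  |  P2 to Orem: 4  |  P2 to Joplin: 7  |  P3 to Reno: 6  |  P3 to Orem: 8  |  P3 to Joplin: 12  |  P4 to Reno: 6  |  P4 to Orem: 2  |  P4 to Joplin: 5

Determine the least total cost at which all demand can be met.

1600

Optimal allocation:
  P1→Reno: 15 × 12 = 180
  P1→Orem: 10 × 9 = 90
  P1→Joplin: 85 × 4 = 340
  P2→Orem: 60 × 4 = 240
  P3→Reno: 120 × 6 = 720
  P4→Orem: 15 × 2 = 30
Total = 180 + 90 + 340 + 240 + 720 + 30 = 1600.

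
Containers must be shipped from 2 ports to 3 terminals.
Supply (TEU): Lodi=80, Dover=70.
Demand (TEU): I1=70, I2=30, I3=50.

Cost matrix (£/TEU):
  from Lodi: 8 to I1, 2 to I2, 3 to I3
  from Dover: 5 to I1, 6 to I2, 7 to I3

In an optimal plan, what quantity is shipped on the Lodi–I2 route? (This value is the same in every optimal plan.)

Solving gives:
  Lodi to I2: 30 × £2 = £60
  Lodi to I3: 50 × £3 = £150
  Dover to I1: 70 × £5 = £350
Total cost = £560.
So Lodi→I2 carries 30 TEU.

30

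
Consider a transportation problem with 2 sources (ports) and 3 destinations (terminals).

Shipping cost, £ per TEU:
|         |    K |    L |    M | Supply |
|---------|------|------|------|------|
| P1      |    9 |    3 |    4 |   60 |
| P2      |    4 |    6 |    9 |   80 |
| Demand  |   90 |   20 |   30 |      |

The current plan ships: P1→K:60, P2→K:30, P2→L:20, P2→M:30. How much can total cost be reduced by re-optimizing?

460

Current plan cost = 60·9 + 30·4 + 20·6 + 30·9 = £1050.
Optimal plan:
  P1 to K: 10 × £9 = £90
  P1 to L: 20 × £3 = £60
  P1 to M: 30 × £4 = £120
  P2 to K: 80 × £4 = £320
Optimal cost = £590.
Saving = 1050 − 590 = £460.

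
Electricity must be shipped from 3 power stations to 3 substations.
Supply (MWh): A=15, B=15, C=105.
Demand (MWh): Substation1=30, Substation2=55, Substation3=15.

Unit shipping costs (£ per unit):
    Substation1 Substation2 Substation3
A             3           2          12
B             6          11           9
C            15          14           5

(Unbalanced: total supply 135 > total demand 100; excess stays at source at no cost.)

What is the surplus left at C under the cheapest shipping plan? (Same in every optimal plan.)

35

An optimal plan:
  A to Substation2: 15 × £2 = £30
  B to Substation1: 15 × £6 = £90
  C to Substation1: 15 × £15 = £225
  C to Substation2: 40 × £14 = £560
  C to Substation3: 15 × £5 = £75
Total cost = £980.
C ships 70 of its 105, leaving 35.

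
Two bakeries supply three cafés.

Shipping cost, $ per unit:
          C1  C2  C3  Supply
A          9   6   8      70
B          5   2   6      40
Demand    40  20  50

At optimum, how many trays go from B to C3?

0

Solving gives:
  A→C1: 20 trays
  A→C3: 50 trays
  B→C1: 20 trays
  B→C2: 20 trays
Total cost = $720.
The route B→C3 is not used.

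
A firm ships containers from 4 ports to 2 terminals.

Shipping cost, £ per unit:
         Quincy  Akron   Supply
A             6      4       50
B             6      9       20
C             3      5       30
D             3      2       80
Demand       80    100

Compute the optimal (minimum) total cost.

A cheapest plan:
  A to Akron: 50 × £4 = £200
  B to Quincy: 20 × £6 = £120
  C to Quincy: 30 × £3 = £90
  D to Quincy: 30 × £3 = £90
  D to Akron: 50 × £2 = £100
Total = 200 + 120 + 90 + 90 + 100 = £600.
(Supply check: A ships 50; B ships 20; C ships 30; D ships 80.)

600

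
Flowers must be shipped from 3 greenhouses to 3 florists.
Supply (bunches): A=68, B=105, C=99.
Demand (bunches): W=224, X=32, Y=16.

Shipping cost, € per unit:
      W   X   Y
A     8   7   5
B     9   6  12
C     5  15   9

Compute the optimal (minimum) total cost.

1840

One minimum-cost allocation:
  A->W: 52 × €8 = €416
  A->Y: 16 × €5 = €80
  B->W: 73 × €9 = €657
  B->X: 32 × €6 = €192
  C->W: 99 × €5 = €495
Total = 416 + 80 + 657 + 192 + 495 = €1840.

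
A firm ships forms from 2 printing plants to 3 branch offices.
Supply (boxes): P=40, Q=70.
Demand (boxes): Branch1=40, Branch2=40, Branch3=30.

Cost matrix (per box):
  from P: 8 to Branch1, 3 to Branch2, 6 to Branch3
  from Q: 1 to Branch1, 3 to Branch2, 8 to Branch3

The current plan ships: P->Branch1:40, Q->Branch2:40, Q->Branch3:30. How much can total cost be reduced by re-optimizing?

Current plan cost = 40·8 + 40·3 + 30·8 = 680.
Optimal plan:
  P->Branch2: 10 × 3 = 30
  P->Branch3: 30 × 6 = 180
  Q->Branch1: 40 × 1 = 40
  Q->Branch2: 30 × 3 = 90
Optimal cost = 340.
Saving = 680 − 340 = 340.

340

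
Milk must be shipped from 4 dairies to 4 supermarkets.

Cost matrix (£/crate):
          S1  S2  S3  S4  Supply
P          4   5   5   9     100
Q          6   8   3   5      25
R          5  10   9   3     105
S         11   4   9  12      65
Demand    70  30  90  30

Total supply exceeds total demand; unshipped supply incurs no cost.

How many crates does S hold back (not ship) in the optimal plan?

35

An optimal plan:
  P->S1: 35 × £4 = £140
  P->S3: 65 × £5 = £325
  Q->S3: 25 × £3 = £75
  R->S1: 35 × £5 = £175
  R->S4: 30 × £3 = £90
  S->S2: 30 × £4 = £120
Total cost = £925.
S ships 30 of its 65, leaving 35.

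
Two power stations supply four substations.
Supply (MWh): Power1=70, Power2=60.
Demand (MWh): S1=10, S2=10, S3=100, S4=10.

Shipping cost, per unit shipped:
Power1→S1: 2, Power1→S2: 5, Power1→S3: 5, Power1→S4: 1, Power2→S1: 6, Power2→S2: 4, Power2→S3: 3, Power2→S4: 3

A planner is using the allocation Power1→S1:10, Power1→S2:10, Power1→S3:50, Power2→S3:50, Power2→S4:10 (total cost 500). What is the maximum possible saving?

40

Current plan cost = 10·2 + 10·5 + 50·5 + 50·3 + 10·3 = 500.
Optimal plan:
  Power1->S1: 10 × 2 = 20
  Power1->S2: 10 × 5 = 50
  Power1->S3: 40 × 5 = 200
  Power1->S4: 10 × 1 = 10
  Power2->S3: 60 × 3 = 180
Optimal cost = 460.
Saving = 500 − 460 = 40.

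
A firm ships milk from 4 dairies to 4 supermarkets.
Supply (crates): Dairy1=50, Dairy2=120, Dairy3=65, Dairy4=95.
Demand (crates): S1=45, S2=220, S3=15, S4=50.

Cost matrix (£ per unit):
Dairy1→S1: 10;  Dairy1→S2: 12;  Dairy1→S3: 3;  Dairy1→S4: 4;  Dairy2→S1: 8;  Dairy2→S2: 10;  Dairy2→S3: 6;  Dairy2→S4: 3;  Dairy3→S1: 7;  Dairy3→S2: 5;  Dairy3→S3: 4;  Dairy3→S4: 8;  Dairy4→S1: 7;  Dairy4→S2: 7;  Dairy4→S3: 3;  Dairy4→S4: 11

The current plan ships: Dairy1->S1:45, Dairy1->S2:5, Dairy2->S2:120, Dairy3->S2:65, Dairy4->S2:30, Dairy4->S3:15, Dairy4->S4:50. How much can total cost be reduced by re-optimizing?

Current plan cost = 45·10 + 5·12 + 120·10 + 65·5 + 30·7 + 15·3 + 50·11 = £2840.
Optimal plan:
  Dairy1->S3: 15 × £3 = £45
  Dairy1->S4: 35 × £4 = £140
  Dairy2->S1: 45 × £8 = £360
  Dairy2->S2: 60 × £10 = £600
  Dairy2->S4: 15 × £3 = £45
  Dairy3->S2: 65 × £5 = £325
  Dairy4->S2: 95 × £7 = £665
Optimal cost = £2180.
Saving = 2840 − 2180 = £660.

660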